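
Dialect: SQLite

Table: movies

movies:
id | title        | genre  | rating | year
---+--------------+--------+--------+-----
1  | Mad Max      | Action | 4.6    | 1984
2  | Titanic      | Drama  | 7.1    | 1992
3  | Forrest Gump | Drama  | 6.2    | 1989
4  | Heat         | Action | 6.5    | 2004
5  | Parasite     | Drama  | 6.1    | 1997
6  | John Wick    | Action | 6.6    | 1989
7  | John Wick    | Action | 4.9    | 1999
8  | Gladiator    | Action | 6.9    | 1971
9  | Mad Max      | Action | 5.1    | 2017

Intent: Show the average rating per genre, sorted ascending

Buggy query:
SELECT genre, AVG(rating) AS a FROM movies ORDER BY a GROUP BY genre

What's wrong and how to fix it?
Bug: ORDER BY appears before GROUP BY; SQL clause order requires GROUP BY first

Fix: Move ORDER BY to the end, after GROUP BY

Corrected query:
SELECT genre, AVG(rating) AS a FROM movies GROUP BY genre ORDER BY a

Result:
genre  | a       
-------+---------
Action | 5.766667
Drama  | 6.466667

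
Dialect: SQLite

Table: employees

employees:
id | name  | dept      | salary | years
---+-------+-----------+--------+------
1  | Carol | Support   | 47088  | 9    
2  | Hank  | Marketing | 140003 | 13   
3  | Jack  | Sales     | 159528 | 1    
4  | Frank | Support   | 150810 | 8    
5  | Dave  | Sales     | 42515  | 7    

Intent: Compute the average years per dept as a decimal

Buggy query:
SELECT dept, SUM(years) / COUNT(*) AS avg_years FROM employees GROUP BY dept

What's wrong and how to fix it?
Bug: SUM(years) and COUNT(*) are both integers; the division truncates the fractional part

Fix: Cast one side to REAL so the division keeps the fractional part

Corrected query:
SELECT dept, SUM(years) * 1.0 / COUNT(*) AS avg_years FROM employees GROUP BY dept

Result:
dept      | avg_years
----------+----------
Marketing | 13       
Sales     | 4        
Support   | 8.5      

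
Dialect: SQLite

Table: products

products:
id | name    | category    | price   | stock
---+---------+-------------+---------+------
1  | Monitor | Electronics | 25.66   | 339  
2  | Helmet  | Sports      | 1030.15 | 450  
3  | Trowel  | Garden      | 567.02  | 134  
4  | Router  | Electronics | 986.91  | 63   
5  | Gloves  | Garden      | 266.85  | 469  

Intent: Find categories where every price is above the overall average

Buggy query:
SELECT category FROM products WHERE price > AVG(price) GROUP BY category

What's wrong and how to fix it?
Bug: AVG() is an aggregate; it can't sit directly in WHERE

Fix: Use a subquery for AVG and a HAVING MIN(...) filter so the condition holds for every row in the group

Corrected query:
SELECT category FROM products GROUP BY category HAVING MIN(price) > (SELECT AVG(price) FROM products)

Result:
category
--------
Sports  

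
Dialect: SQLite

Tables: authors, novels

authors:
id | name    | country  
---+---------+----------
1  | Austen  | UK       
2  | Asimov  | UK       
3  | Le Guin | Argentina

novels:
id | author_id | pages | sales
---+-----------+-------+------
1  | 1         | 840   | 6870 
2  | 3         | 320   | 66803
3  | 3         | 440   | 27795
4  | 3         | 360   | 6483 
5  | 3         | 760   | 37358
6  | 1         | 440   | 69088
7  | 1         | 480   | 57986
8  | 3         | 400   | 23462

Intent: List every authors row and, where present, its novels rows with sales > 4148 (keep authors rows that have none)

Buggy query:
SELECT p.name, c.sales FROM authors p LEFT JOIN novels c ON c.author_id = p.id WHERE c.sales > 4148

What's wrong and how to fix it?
Bug: Filtering c.sales in WHERE discards the NULL rows produced by LEFT JOIN, turning it into an inner join

Fix: Move the right-table condition into the ON clause so unmatched parents are kept

Corrected query:
SELECT p.name, c.sales FROM authors p LEFT JOIN novels c ON c.author_id = p.id AND c.sales > 4148

Result:
name    | sales
--------+------
Austen  | 6870 
Austen  | 57986
Austen  | 69088
Asimov  | NULL 
Le Guin | 6483 
Le Guin | 23462
Le Guin | 27795
Le Guin | 37358
Le Guin | 66803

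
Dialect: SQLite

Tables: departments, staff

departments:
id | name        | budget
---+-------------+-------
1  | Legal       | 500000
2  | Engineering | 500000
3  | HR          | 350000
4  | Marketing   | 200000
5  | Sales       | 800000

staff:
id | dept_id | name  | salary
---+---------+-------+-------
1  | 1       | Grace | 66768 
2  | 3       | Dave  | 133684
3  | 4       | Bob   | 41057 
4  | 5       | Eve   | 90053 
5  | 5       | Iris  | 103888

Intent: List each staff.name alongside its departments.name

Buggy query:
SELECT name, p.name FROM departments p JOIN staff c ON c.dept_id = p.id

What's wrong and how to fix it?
Bug: Both tables have a 'name' column; the unqualified reference is ambiguous

Fix: Qualify the column with its table alias (c.name)

Corrected query:
SELECT c.name, p.name FROM departments p JOIN staff c ON c.dept_id = p.id

Result:
name  | name     
------+----------
Grace | Legal    
Dave  | HR       
Bob   | Marketing
Eve   | Sales    
Iris  | Sales    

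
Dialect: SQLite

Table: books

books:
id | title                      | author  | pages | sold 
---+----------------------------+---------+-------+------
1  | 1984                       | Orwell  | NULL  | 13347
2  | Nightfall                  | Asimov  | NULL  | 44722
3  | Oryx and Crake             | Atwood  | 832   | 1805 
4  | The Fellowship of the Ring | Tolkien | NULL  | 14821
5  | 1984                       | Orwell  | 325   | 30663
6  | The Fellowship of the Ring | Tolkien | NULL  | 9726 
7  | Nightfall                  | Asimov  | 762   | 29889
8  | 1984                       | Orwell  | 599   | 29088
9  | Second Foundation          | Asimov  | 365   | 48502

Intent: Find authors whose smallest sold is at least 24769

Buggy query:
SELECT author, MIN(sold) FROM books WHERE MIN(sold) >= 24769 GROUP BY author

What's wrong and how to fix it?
Bug: Aggregates like MIN are computed per group after WHERE runs

Fix: Replace WHERE with HAVING after the GROUP BY

Corrected query:
SELECT author, MIN(sold) FROM books GROUP BY author HAVING MIN(sold) >= 24769

Result:
author | MIN(sold)
-------+----------
Asimov | 29889    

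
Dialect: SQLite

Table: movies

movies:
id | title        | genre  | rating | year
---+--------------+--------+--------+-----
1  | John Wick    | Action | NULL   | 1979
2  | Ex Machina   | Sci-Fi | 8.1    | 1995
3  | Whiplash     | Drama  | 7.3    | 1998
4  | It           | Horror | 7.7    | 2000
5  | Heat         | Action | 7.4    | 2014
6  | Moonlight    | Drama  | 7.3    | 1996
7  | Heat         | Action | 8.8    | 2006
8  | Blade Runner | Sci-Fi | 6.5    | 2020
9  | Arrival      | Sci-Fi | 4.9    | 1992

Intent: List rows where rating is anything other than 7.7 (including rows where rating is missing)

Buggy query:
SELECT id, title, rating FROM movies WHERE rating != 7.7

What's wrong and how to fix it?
Bug: 'rating != 7.7' is unknown when rating is NULL, so NULL rows are silently excluded

Fix: Handle NULL separately with IS NULL alongside the inequality

Corrected query:
SELECT id, title, rating FROM movies WHERE rating != 7.7 OR rating IS NULL

Result:
id | title        | rating
---+--------------+-------
1  | John Wick    | NULL  
2  | Ex Machina   | 8.1   
3  | Whiplash     | 7.3   
5  | Heat         | 7.4   
6  | Moonlight    | 7.3   
7  | Heat         | 8.8   
8  | Blade Runner | 6.5   
9  | Arrival      | 4.9   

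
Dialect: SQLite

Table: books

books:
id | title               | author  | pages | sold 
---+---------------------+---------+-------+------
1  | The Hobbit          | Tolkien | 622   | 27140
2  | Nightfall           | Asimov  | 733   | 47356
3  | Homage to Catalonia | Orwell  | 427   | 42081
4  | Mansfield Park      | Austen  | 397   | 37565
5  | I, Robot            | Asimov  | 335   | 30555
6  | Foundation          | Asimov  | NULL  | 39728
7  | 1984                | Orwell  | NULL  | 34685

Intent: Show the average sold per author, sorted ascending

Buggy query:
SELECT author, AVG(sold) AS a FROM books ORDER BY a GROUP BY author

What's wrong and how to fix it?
Bug: GROUP BY must precede ORDER BY

Fix: Move ORDER BY to the end, after GROUP BY

Corrected query:
SELECT author, AVG(sold) AS a FROM books GROUP BY author ORDER BY a

Result:
author  | a    
--------+------
Tolkien | 27140
Austen  | 37565
Orwell  | 38383
Asimov  | 39213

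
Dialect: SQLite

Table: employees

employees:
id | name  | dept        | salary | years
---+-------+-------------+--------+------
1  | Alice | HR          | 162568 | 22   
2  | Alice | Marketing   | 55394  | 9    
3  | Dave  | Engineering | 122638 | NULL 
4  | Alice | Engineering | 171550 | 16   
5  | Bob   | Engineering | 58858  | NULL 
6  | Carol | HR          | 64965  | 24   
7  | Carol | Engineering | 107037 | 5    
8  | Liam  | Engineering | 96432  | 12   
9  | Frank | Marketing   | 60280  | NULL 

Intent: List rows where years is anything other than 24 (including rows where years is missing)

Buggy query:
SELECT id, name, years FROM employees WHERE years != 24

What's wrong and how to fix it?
Bug: Inequality against NULL is unknown, not true; rows with NULL are dropped

Fix: Add an explicit OR years IS NULL to include the missing-value rows

Corrected query:
SELECT id, name, years FROM employees WHERE years != 24 OR years IS NULL

Result:
id | name  | years
---+-------+------
1  | Alice | 22   
2  | Alice | 9    
3  | Dave  | NULL 
4  | Alice | 16   
5  | Bob   | NULL 
7  | Carol | 5    
8  | Liam  | 12   
9  | Frank | NULL 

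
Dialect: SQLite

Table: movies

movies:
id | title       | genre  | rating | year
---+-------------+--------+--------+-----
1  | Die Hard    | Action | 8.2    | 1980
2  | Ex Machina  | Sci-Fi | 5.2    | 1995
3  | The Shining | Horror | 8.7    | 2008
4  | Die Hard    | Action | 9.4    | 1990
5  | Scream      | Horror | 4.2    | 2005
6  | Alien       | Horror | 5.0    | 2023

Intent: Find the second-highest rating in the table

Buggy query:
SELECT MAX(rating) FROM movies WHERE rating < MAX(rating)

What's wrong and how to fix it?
Bug: MAX(rating) on the right of the comparison is an aggregate-in-WHERE error

Fix: Compute the overall MAX in a subquery, then take MAX of rows below it

Corrected query:
SELECT MAX(rating) FROM movies WHERE rating < (SELECT MAX(rating) FROM movies)

Result:
MAX(rating)
-----------
8.7        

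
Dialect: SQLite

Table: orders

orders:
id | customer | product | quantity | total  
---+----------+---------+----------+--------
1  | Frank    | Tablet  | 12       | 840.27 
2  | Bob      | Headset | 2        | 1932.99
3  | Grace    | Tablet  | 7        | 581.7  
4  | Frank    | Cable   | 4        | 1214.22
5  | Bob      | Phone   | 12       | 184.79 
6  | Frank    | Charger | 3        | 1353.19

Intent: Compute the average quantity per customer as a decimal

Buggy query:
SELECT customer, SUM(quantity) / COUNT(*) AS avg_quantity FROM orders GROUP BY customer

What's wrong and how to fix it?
Bug: Both operands are integers, so '/' performs integer division and truncates

Fix: Cast one side to REAL so the division keeps the fractional part

Corrected query:
SELECT customer, SUM(quantity) * 1.0 / COUNT(*) AS avg_quantity FROM orders GROUP BY customer

Result:
customer | avg_quantity
---------+-------------
Bob      | 7           
Frank    | 6.333333    
Grace    | 7           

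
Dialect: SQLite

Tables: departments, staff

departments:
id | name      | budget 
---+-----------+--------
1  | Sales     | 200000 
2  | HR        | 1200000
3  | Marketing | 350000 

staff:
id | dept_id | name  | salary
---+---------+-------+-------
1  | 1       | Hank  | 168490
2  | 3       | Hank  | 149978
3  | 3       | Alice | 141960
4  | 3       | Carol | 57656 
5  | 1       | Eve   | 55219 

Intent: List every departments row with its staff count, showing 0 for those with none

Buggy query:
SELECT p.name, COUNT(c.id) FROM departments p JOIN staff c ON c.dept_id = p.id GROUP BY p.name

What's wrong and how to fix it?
Bug: An inner join excludes parents with zero children

Fix: Switch to LEFT JOIN to retain unmatched parent rows

Corrected query:
SELECT p.name, COUNT(c.id) FROM departments p LEFT JOIN staff c ON c.dept_id = p.id GROUP BY p.name

Result:
name      | COUNT(c.id)
----------+------------
HR        | 0          
Marketing | 3          
Sales     | 2          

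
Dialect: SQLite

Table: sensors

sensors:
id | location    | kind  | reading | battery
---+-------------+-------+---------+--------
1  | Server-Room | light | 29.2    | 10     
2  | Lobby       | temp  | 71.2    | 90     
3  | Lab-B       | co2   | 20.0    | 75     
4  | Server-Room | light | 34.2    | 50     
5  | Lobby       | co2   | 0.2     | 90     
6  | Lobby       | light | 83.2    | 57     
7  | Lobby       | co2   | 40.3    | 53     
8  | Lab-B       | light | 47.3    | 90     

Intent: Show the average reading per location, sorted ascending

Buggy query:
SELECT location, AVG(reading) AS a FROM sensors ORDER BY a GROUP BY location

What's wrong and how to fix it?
Bug: GROUP BY must precede ORDER BY

Fix: Reorder: SELECT … FROM … GROUP BY … ORDER BY …

Corrected query:
SELECT location, AVG(reading) AS a FROM sensors GROUP BY location ORDER BY a

Result:
location    | a     
------------+-------
Server-Room | 31.7  
Lab-B       | 33.65 
Lobby       | 48.725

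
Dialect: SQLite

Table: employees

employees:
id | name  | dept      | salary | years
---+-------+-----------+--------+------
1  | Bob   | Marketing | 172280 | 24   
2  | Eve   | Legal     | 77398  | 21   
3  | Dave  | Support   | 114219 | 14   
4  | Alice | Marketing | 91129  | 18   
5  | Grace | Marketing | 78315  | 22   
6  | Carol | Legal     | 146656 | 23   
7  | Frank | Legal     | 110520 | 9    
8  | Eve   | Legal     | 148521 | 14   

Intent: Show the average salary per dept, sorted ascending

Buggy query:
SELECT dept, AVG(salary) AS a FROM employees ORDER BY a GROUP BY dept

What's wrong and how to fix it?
Bug: GROUP BY must precede ORDER BY

Fix: Reorder: SELECT … FROM … GROUP BY … ORDER BY …

Corrected query:
SELECT dept, AVG(salary) AS a FROM employees GROUP BY dept ORDER BY a

Result:
dept      | a        
----------+----------
Marketing | 113908   
Support   | 114219   
Legal     | 120773.75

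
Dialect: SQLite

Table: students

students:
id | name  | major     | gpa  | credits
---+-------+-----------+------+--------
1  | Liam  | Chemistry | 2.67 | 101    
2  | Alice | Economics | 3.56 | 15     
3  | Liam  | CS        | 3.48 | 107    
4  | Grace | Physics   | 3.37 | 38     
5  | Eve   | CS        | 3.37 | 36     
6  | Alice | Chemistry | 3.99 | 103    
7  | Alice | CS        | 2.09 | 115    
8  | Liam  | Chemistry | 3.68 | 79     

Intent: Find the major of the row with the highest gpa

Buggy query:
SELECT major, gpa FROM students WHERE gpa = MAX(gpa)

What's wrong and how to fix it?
Bug: WHERE is evaluated per row; an aggregate over the whole table isn't defined there

Fix: Use a subquery: WHERE gpa = (SELECT MAX(gpa) FROM students)

Corrected query:
SELECT major, gpa FROM students WHERE gpa = (SELECT MAX(gpa) FROM students)

Result:
major     | gpa 
----------+-----
Chemistry | 3.99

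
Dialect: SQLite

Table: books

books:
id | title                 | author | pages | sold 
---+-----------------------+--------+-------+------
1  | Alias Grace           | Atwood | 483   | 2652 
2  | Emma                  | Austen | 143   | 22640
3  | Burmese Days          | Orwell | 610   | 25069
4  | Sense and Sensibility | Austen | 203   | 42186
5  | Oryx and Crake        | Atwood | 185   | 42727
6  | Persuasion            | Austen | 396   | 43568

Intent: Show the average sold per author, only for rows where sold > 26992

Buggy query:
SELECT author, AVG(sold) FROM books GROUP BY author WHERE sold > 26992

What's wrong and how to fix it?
Bug: WHERE cannot follow GROUP BY

Fix: Move the WHERE clause before GROUP BY

Corrected query:
SELECT author, AVG(sold) FROM books WHERE sold > 26992 GROUP BY author

Result:
author | AVG(sold)
-------+----------
Atwood | 42727    
Austen | 42877    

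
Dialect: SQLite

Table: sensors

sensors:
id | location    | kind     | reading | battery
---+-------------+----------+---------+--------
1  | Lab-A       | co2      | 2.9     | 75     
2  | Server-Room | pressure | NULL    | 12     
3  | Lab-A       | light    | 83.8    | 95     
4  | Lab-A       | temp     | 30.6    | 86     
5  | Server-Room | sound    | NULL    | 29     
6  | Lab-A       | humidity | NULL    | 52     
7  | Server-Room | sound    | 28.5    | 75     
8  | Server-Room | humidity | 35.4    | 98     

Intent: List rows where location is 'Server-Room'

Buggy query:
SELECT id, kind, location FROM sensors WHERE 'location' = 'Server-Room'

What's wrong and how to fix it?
Bug: Single quotes denote string literals in SQL; the column name is being compared as a constant string

Fix: Reference the column as location without single quotes

Corrected query:
SELECT id, kind, location FROM sensors WHERE location = 'Server-Room'

Result:
id | kind     | location   
---+----------+------------
2  | pressure | Server-Room
5  | sound    | Server-Room
7  | sound    | Server-Room
8  | humidity | Server-Room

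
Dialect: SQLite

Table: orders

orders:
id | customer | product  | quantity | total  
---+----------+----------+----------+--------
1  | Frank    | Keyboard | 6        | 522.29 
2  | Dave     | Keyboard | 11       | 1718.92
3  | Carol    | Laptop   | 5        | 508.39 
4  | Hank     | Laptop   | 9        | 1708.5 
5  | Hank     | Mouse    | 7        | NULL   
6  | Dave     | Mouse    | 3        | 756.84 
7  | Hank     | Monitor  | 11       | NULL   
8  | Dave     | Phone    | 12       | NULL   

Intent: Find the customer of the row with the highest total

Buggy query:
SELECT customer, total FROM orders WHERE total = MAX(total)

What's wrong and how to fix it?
Bug: MAX(total) is an aggregate and cannot be used directly in WHERE

Fix: Use a subquery: WHERE total = (SELECT MAX(total) FROM orders)

Corrected query:
SELECT customer, total FROM orders WHERE total = (SELECT MAX(total) FROM orders)

Result:
customer | total  
---------+--------
Dave     | 1718.92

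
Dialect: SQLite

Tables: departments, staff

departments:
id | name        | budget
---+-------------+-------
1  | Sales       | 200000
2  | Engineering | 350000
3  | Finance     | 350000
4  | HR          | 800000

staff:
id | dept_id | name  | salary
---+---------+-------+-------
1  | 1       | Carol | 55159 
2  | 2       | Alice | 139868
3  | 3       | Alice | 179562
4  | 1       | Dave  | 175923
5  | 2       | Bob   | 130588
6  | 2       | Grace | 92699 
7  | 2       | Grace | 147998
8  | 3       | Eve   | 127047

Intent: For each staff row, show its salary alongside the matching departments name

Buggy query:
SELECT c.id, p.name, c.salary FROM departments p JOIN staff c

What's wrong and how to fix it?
Bug: Missing join condition: each staff row is matched to all departments rows instead of just its own

Fix: Specify the join condition linking the foreign key to the parent id

Corrected query:
SELECT c.id, p.name, c.salary FROM departments p JOIN staff c ON c.dept_id = p.id

Result:
id | name        | salary
---+-------------+-------
1  | Sales       | 55159 
2  | Engineering | 139868
3  | Finance     | 179562
4  | Sales       | 175923
5  | Engineering | 130588
6  | Engineering | 92699 
7  | Engineering | 147998
8  | Finance     | 127047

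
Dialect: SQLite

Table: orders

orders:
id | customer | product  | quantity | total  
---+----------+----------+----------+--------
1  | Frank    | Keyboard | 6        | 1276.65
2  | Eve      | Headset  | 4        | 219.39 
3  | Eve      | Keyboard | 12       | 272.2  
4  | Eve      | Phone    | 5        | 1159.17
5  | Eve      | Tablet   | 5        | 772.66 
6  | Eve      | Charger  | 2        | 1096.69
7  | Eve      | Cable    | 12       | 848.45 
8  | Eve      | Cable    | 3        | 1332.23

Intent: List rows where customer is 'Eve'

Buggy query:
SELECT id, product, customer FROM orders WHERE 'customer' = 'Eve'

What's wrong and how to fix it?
Bug: Single quotes denote string literals in SQL; the column name is being compared as a constant string

Fix: Remove the quotes around the column name (or use double quotes for an identifier)

Corrected query:
SELECT id, product, customer FROM orders WHERE customer = 'Eve'

Result:
id | product  | customer
---+----------+---------
2  | Headset  | Eve     
3  | Keyboard | Eve     
4  | Phone    | Eve     
5  | Tablet   | Eve     
6  | Charger  | Eve     
7  | Cable    | Eve     
8  | Cable    | Eve     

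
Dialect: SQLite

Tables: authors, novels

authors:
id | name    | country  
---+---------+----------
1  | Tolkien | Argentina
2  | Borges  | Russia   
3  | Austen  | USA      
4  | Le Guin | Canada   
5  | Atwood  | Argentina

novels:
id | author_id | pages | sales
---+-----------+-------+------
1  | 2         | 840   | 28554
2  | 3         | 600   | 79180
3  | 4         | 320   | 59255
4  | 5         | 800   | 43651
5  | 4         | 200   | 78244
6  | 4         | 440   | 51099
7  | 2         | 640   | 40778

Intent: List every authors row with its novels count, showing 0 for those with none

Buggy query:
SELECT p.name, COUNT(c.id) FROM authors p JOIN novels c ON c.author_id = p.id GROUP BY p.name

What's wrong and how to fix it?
Bug: INNER JOIN drops authors rows that have no matching novels rows

Fix: Switch to LEFT JOIN to retain unmatched parent rows

Corrected query:
SELECT p.name, COUNT(c.id) FROM authors p LEFT JOIN novels c ON c.author_id = p.id GROUP BY p.name

Result:
name    | COUNT(c.id)
--------+------------
Atwood  | 1          
Austen  | 1          
Borges  | 2          
Le Guin | 3          
Tolkien | 0          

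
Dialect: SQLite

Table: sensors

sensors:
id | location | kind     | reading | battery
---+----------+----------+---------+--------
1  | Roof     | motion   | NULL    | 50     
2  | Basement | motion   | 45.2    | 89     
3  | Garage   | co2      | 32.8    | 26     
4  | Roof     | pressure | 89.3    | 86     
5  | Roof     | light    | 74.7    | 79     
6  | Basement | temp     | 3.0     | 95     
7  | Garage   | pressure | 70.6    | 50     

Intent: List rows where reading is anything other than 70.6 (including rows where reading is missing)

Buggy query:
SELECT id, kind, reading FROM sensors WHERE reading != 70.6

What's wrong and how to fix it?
Bug: 'reading != 70.6' is unknown when reading is NULL, so NULL rows are silently excluded

Fix: Handle NULL separately with IS NULL alongside the inequality

Corrected query:
SELECT id, kind, reading FROM sensors WHERE reading != 70.6 OR reading IS NULL

Result:
id | kind     | reading
---+----------+--------
1  | motion   | NULL   
2  | motion   | 45.2   
3  | co2      | 32.8   
4  | pressure | 89.3   
5  | light    | 74.7   
6  | temp     | 3      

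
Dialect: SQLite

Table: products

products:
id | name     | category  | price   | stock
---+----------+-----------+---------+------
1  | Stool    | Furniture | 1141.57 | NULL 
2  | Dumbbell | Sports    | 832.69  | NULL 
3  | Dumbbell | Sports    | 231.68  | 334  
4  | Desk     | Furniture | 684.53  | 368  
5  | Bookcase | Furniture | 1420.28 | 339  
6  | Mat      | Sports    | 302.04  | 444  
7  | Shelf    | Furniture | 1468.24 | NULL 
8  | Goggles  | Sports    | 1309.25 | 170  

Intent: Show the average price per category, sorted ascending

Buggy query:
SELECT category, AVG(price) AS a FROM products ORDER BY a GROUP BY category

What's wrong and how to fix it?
Bug: GROUP BY must precede ORDER BY

Fix: Move ORDER BY to the end, after GROUP BY

Corrected query:
SELECT category, AVG(price) AS a FROM products GROUP BY category ORDER BY a

Result:
category  | a       
----------+---------
Sports    | 668.915 
Furniture | 1178.655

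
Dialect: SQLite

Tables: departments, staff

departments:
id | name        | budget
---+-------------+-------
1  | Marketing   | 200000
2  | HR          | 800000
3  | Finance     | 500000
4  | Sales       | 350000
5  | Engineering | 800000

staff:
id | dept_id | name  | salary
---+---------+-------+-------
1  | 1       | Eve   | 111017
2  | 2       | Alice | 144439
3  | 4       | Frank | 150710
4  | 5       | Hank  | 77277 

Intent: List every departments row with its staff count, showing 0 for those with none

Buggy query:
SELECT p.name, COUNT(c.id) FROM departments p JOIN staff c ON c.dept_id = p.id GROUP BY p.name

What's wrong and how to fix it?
Bug: An inner join excludes parents with zero children

Fix: Switch to LEFT JOIN to retain unmatched parent rows

Corrected query:
SELECT p.name, COUNT(c.id) FROM departments p LEFT JOIN staff c ON c.dept_id = p.id GROUP BY p.name

Result:
name        | COUNT(c.id)
------------+------------
Engineering | 1          
Finance     | 0          
HR          | 1          
Marketing   | 1          
Sales       | 1          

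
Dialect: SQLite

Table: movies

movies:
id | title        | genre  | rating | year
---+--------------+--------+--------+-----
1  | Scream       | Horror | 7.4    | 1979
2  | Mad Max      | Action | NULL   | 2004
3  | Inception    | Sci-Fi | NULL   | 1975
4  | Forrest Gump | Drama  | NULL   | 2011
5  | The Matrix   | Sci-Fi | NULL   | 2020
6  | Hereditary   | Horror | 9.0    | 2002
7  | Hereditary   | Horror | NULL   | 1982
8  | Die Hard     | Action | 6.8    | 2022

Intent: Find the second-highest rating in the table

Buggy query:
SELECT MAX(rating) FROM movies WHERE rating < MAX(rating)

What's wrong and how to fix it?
Bug: MAX(rating) on the right of the comparison is an aggregate-in-WHERE error

Fix: Compute the overall MAX in a subquery, then take MAX of rows below it

Corrected query:
SELECT MAX(rating) FROM movies WHERE rating < (SELECT MAX(rating) FROM movies)

Result:
MAX(rating)
-----------
7.4        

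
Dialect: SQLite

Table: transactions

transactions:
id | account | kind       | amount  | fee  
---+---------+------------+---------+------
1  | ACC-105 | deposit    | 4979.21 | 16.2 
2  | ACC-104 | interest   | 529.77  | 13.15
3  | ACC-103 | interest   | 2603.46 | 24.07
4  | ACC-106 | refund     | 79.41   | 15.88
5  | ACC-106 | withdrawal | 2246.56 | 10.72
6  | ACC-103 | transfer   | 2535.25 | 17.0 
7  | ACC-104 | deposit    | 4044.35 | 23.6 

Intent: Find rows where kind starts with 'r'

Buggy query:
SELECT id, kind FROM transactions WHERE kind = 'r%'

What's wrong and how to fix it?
Bug: Wildcards only work with LIKE; '=' treats '%' as a literal character

Fix: Use LIKE for wildcard pattern matching

Corrected query:
SELECT id, kind FROM transactions WHERE kind LIKE 'r%'

Result:
id | kind  
---+-------
4  | refund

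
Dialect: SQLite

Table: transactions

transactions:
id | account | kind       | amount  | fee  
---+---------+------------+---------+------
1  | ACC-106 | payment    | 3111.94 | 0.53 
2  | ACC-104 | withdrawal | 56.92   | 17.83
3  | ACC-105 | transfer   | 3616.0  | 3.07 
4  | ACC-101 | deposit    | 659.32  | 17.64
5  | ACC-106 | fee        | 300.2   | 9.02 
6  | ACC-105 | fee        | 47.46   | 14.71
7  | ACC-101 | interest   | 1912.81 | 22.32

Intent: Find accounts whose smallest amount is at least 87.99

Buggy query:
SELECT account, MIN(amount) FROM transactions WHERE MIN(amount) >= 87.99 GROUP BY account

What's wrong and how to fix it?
Bug: MIN() in WHERE is a misuse of aggregate

Fix: Replace WHERE with HAVING after the GROUP BY

Corrected query:
SELECT account, MIN(amount) FROM transactions GROUP BY account HAVING MIN(amount) >= 87.99

Result:
account | MIN(amount)
--------+------------
ACC-101 | 659.32     
ACC-106 | 300.2      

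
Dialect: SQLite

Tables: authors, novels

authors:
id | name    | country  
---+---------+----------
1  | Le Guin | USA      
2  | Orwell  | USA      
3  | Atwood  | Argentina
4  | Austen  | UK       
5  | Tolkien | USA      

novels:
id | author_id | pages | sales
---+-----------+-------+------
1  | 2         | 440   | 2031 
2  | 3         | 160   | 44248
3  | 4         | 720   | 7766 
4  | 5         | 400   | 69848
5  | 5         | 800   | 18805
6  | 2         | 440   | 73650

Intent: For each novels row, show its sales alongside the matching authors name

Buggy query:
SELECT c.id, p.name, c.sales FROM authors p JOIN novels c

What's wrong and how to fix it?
Bug: JOIN with no ON clause produces a cartesian product; every novels row pairs with every authors row

Fix: Add ON c.author_id = p.id to the JOIN

Corrected query:
SELECT c.id, p.name, c.sales FROM authors p JOIN novels c ON c.author_id = p.id

Result:
id | name    | sales
---+---------+------
1  | Orwell  | 2031 
2  | Atwood  | 44248
3  | Austen  | 7766 
4  | Tolkien | 69848
5  | Tolkien | 18805
6  | Orwell  | 73650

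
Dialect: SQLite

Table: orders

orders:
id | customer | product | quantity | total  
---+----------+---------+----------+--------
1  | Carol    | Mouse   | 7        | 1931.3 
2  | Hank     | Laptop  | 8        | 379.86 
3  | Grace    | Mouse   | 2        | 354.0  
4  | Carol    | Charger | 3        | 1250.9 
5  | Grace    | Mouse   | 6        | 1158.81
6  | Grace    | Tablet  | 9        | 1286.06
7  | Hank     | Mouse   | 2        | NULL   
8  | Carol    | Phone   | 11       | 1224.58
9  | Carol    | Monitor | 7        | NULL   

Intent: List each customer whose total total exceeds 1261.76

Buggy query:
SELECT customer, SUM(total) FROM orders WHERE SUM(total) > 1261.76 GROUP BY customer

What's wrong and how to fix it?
Bug: WHERE runs before GROUP BY, so aggregates aren't available there

Fix: Move the aggregate condition to a HAVING clause

Corrected query:
SELECT customer, SUM(total) FROM orders GROUP BY customer HAVING SUM(total) > 1261.76

Result:
customer | SUM(total)
---------+-----------
Carol    | 4406.78   
Grace    | 2798.87   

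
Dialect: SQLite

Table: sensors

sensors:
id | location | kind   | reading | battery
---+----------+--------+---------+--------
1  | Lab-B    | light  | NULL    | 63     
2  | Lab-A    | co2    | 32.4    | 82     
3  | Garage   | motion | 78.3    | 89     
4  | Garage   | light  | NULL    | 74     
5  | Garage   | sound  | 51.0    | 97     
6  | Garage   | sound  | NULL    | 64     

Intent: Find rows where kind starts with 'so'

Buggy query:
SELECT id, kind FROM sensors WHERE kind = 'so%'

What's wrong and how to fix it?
Bug: Wildcards only work with LIKE; '=' treats '%' as a literal character

Fix: Use LIKE for wildcard pattern matching

Corrected query:
SELECT id, kind FROM sensors WHERE kind LIKE 'so%'

Result:
id | kind 
---+------
5  | sound
6  | sound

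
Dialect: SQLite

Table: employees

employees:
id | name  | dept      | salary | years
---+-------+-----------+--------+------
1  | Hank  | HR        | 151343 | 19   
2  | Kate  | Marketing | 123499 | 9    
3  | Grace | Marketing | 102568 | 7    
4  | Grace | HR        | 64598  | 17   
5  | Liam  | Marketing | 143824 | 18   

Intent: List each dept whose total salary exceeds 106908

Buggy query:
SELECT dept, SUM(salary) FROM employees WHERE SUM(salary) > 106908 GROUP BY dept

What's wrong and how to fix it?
Bug: WHERE runs before GROUP BY, so aggregates aren't available there

Fix: Use HAVING (which filters groups after aggregation) instead of WHERE

Corrected query:
SELECT dept, SUM(salary) FROM employees GROUP BY dept HAVING SUM(salary) > 106908

Result:
dept      | SUM(salary)
----------+------------
HR        | 215941     
Marketing | 369891     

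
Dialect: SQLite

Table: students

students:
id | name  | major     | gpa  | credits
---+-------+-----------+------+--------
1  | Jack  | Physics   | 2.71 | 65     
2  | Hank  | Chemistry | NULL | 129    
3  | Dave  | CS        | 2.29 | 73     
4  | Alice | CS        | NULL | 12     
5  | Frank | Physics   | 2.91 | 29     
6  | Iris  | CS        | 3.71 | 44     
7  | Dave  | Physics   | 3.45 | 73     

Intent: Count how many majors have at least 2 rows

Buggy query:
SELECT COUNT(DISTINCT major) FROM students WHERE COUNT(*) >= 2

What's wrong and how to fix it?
Bug: COUNT(*) cannot appear in WHERE; the per-group count doesn't exist yet

Fix: Group first with HAVING COUNT(*) >= 2, then COUNT the resulting groups

Corrected query:
SELECT COUNT(*) FROM (SELECT major FROM students GROUP BY major HAVING COUNT(*) >= 2)

Result:
COUNT(*)
--------
2       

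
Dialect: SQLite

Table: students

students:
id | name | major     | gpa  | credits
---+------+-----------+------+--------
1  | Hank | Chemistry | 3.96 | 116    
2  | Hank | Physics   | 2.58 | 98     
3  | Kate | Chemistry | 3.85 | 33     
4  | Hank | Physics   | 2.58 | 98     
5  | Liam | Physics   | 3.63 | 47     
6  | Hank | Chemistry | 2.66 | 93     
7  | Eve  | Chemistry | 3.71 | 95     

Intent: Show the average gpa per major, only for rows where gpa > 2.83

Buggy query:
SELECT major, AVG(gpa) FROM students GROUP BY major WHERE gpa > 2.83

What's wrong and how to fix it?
Bug: WHERE cannot follow GROUP BY

Fix: Place WHERE between FROM and GROUP BY

Corrected query:
SELECT major, AVG(gpa) FROM students WHERE gpa > 2.83 GROUP BY major

Result:
major     | AVG(gpa)
----------+---------
Chemistry | 3.84    
Physics   | 3.63    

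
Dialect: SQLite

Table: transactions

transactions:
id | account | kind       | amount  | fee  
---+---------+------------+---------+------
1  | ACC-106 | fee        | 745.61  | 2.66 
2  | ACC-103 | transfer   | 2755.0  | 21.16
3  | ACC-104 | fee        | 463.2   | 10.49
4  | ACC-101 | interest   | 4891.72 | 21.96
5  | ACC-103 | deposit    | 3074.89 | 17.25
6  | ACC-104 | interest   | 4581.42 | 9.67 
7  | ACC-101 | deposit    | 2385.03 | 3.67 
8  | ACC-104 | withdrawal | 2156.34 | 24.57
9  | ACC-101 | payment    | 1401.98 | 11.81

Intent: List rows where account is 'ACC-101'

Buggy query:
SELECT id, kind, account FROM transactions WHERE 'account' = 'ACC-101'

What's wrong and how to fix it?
Bug: 'account' in single quotes is a string literal, not the column; the comparison is literal-vs-literal and never true

Fix: Reference the column as account without single quotes

Corrected query:
SELECT id, kind, account FROM transactions WHERE account = 'ACC-101'

Result:
id | kind     | account
---+----------+--------
4  | interest | ACC-101
7  | deposit  | ACC-101
9  | payment  | ACC-101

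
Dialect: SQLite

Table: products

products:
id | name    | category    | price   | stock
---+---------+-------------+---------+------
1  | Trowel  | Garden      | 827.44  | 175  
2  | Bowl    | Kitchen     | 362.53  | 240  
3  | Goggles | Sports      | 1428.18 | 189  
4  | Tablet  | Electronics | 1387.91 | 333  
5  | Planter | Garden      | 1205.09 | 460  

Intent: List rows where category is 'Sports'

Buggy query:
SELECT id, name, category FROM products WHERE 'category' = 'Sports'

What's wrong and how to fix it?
Bug: 'category' in single quotes is a string literal, not the column; the comparison is literal-vs-literal and never true

Fix: Remove the quotes around the column name (or use double quotes for an identifier)

Corrected query:
SELECT id, name, category FROM products WHERE category = 'Sports'

Result:
id | name    | category
---+---------+---------
3  | Goggles | Sports  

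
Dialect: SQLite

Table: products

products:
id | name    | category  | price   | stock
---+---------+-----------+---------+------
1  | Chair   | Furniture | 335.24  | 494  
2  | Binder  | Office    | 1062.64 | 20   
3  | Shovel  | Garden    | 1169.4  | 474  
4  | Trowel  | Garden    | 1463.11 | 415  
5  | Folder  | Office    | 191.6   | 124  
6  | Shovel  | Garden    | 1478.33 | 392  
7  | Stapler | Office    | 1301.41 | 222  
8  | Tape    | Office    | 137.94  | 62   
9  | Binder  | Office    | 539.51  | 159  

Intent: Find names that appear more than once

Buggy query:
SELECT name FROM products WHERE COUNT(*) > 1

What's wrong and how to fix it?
Bug: COUNT(*) is an aggregate and cannot be used in WHERE

Fix: GROUP BY name, then filter groups with HAVING COUNT(*) > 1

Corrected query:
SELECT name FROM products GROUP BY name HAVING COUNT(*) > 1

Result:
name  
------
Binder
Shovel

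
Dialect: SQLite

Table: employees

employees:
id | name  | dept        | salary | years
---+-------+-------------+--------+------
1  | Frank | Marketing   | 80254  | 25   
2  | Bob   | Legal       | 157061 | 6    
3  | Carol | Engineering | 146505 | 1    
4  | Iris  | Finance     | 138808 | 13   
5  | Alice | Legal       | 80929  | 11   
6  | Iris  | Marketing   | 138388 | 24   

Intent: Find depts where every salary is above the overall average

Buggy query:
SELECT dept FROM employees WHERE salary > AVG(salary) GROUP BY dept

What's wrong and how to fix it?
Bug: WHERE evaluates per row before aggregation, so AVG() is unavailable

Fix: Use a subquery for AVG and a HAVING MIN(...) filter so the condition holds for every row in the group

Corrected query:
SELECT dept FROM employees GROUP BY dept HAVING MIN(salary) > (SELECT AVG(salary) FROM employees)

Result:
dept       
-----------
Engineering
Finance    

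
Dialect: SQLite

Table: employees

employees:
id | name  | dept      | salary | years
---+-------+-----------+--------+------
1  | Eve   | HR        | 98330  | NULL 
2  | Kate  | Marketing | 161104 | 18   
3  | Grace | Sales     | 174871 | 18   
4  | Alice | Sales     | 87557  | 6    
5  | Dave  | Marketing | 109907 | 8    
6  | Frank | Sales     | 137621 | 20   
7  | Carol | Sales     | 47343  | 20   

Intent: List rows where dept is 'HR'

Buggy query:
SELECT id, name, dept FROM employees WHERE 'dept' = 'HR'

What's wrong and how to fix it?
Bug: Single quotes denote string literals in SQL; the column name is being compared as a constant string

Fix: Reference the column as dept without single quotes

Corrected query:
SELECT id, name, dept FROM employees WHERE dept = 'HR'

Result:
id | name | dept
---+------+-----
1  | Eve  | HR  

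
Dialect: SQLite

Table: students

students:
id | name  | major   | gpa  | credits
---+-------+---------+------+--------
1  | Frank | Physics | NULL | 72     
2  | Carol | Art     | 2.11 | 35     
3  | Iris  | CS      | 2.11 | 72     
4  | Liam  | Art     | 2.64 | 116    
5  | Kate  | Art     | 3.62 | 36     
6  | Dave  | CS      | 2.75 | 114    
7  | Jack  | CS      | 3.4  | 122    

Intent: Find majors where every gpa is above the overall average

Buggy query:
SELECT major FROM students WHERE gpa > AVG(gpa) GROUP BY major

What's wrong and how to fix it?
Bug: WHERE evaluates per row before aggregation, so AVG() is unavailable

Fix: Use a subquery for AVG and a HAVING MIN(...) filter so the condition holds for every row in the group

Corrected query:
SELECT major FROM students GROUP BY major HAVING MIN(gpa) > (SELECT AVG(gpa) FROM students)

Result:
(no rows)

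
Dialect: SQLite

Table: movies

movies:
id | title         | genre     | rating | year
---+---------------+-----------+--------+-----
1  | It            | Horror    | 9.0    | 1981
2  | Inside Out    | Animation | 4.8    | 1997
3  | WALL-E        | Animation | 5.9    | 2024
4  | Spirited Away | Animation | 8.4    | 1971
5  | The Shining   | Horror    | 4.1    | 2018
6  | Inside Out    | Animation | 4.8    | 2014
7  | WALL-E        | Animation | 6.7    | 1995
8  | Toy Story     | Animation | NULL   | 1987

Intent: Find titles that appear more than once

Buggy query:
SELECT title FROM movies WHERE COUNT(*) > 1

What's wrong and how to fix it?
Bug: COUNT(*) is an aggregate and cannot be used in WHERE

Fix: GROUP BY title, then filter groups with HAVING COUNT(*) > 1

Corrected query:
SELECT title FROM movies GROUP BY title HAVING COUNT(*) > 1

Result:
title     
----------
Inside Out
WALL-E    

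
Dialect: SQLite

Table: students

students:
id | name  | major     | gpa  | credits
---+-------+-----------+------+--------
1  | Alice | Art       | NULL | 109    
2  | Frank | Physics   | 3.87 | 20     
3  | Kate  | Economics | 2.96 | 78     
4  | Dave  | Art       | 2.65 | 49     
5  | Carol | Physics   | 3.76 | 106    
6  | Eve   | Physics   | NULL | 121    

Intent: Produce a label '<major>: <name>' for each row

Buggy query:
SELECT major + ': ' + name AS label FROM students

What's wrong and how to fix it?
Bug: SQLite uses || for string concatenation; + coerces text to numbers (yielding 0)

Fix: Use the || operator for string concatenation

Corrected query:
SELECT major || ': ' || name AS label FROM students

Result:
label          
---------------
Art: Alice     
Physics: Frank 
Economics: Kate
Art: Dave      
Physics: Carol 
Physics: Eve   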